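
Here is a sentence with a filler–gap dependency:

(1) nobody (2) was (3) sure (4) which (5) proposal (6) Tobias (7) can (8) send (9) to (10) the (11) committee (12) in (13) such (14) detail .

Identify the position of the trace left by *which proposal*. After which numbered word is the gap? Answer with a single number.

8

Pre-movement form: Tobias can send which proposal to the committee in such detail.
The filler 'which proposal' is interpreted as the direct object of 'send'. It moves to the left edge, and the trace sits right after 'send':
Nobody was sure which proposal Tobias can send ___ to the committee in such detail.
'send' is word 8.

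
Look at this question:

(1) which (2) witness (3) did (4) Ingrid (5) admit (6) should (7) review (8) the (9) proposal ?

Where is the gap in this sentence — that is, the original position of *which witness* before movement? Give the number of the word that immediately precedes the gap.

Pre-movement form: Ingrid did admit which witness should review the proposal.
'which witness' is the subject of the clause embedded under 'admit'. Wh-movement fronts it, leaving a gap right after 'admit':
Which witness did Ingrid admit ___ should review the proposal?
'admit' is word 5.

5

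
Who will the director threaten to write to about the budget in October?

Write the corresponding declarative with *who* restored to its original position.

The director will threaten to write to who about the budget in October.

'who' functions as the object of the preposition 'to'. Wh-movement fronts it, leaving a gap right after 'to':
Who will the director threaten to write to ___ about the budget in October?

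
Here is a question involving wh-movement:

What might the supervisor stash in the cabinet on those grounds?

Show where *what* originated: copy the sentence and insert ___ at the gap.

What might the supervisor stash ___ in the cabinet on those grounds?

Underlying clause: The supervisor might stash what in the cabinet on those grounds.
'what' is the direct object of 'stash'. The gap is right after 'stash'.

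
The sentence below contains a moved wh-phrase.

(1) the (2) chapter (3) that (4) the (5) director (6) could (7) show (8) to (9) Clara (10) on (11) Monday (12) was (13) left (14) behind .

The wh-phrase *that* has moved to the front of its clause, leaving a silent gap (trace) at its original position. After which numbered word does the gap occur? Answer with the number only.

7

The filler 'that' is interpreted as the direct object of 'show'. It moves to the left edge, and the trace sits right after 'show':
The chapter that the director could show ___ to Clara on Monday was left behind.
'show' is word 7.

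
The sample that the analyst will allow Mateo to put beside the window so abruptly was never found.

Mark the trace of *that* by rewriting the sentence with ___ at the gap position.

The sample that the analyst will allow Mateo to put ___ beside the window so abruptly was never found.

'that' is the direct object of 'put'. The gap is right after 'put'.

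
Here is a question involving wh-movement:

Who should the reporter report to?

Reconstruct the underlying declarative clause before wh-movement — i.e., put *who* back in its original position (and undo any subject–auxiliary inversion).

The reporter should report to who.

'who' functions as the object of the preposition 'to'. It moves to the left edge, and the trace sits right after 'to':
Who should the reporter report to ___?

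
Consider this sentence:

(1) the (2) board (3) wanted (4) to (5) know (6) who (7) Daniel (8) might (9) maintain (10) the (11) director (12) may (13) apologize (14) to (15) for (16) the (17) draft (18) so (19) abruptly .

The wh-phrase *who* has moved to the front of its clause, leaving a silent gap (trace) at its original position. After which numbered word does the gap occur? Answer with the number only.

14

Underlying clause: Daniel might maintain the director may apologize to who for the draft so abruptly.
'who' is the object of the preposition 'to'. Fronting leaves a gap immediately after 'to':
The board wanted to know who Daniel might maintain the director may apologize to ___ for the draft so abruptly.
'to' is word 14.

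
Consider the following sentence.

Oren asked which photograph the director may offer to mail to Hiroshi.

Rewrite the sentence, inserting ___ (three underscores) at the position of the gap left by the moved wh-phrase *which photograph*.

Oren asked which photograph the director may offer to mail ___ to Hiroshi.

Pre-movement form: The director may offer to mail which photograph to Hiroshi.
The filler 'which photograph' is interpreted as the direct object of 'mail'. The gap is right after 'mail'.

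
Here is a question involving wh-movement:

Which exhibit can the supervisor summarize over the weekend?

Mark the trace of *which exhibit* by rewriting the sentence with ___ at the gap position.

Pre-movement form: The supervisor can summarize which exhibit over the weekend.
'which exhibit' functions as the direct object of 'summarize'. The gap is right after 'summarize'.

Which exhibit can the supervisor summarize ___ over the weekend?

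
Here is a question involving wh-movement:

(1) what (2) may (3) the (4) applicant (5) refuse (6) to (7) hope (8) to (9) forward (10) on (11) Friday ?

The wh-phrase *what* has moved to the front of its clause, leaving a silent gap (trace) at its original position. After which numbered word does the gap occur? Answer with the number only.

Pre-movement form: The applicant may refuse to hope to forward what on Friday.
'what' functions as the direct object of 'forward'. Fronting leaves a gap immediately after 'forward':
What may the applicant refuse to hope to forward ___ on Friday?
'forward' is word 9.

9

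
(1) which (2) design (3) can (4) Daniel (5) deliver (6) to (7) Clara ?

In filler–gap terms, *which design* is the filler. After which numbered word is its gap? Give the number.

5

Pre-movement form: Daniel can deliver which design to Clara.
'which design' is the direct object of 'deliver'. Wh-movement fronts it, leaving a gap right after 'deliver':
Which design can Daniel deliver ___ to Clara?
'deliver' is word 5.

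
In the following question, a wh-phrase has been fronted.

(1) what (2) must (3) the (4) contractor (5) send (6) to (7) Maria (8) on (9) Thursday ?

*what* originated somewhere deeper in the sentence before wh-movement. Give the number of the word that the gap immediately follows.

5

Underlying clause: The contractor must send what to Maria on Thursday.
The filler 'what' is interpreted as the direct object of 'send'. Fronting leaves a gap immediately after 'send':
What must the contractor send ___ to Maria on Thursday?
'send' is word 5.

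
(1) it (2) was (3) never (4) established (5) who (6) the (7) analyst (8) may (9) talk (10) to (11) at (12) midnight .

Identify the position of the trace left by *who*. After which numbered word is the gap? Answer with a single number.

10

Pre-movement form: The analyst may talk to who at midnight.
The filler 'who' is interpreted as the object of the preposition 'to'. It moves to the left edge, and the trace sits right after 'to':
It was never established who the analyst may talk to ___ at midnight.
'to' is word 10.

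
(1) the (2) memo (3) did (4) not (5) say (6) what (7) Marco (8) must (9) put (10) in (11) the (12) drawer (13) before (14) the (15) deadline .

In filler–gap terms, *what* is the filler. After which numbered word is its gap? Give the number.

9

In situ: Marco must put what in the drawer before the deadline.
'what' functions as the direct object of 'put'. It moves to the left edge, and the trace sits right after 'put':
The memo did not say what Marco must put ___ in the drawer before the deadline.
'put' is word 9.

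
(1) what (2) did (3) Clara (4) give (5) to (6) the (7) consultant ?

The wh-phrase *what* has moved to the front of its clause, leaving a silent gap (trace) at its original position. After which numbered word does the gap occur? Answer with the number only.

Pre-movement form: Clara did give what to the consultant.
'what' is the direct object of 'give'. It moves to the left edge, and the trace sits right after 'give':
What did Clara give ___ to the consultant?
'give' is word 4.

4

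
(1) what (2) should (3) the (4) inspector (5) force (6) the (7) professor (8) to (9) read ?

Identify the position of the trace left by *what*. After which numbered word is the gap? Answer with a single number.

9

Pre-movement form: The inspector should force the professor to read what.
'what' is the direct object of 'read'. Wh-movement fronts it, leaving a gap right after 'read':
What should the inspector force the professor to read ___?
'read' is word 9.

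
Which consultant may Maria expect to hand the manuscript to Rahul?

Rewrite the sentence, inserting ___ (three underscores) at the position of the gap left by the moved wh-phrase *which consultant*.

Pre-movement form: Maria may expect which consultant to hand the manuscript to Rahul.
The filler 'which consultant' is interpreted as the direct object of 'expect'. The gap is right after 'expect'.

Which consultant may Maria expect ___ to hand the manuscript to Rahul?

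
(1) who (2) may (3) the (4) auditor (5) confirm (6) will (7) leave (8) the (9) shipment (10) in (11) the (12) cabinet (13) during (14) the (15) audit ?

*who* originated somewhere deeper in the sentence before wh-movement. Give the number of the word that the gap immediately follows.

5

Underlying clause: The auditor may confirm who will leave the shipment in the cabinet during the audit.
'who' functions as the subject of the clause embedded under 'confirm'. It moves to the left edge, and the trace sits right after 'confirm':
Who may the auditor confirm ___ will leave the shipment in the cabinet during the audit?
'confirm' is word 5.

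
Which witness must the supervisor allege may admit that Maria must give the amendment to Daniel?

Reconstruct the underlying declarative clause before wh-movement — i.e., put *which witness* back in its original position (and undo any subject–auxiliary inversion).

The filler 'which witness' is interpreted as the subject of the clause embedded under 'allege'. Wh-movement fronts it, leaving a gap right after 'allege':
Which witness must the supervisor allege ___ may admit that Maria must give the amendment to Daniel?

The supervisor must allege which witness may admit that Maria must give the amendment to Daniel.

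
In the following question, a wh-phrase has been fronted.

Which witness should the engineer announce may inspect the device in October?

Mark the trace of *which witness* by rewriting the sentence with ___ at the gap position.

Which witness should the engineer announce ___ may inspect the device in October?

Before movement: The engineer should announce which witness may inspect the device in October.
'which witness' functions as the subject of the clause embedded under 'announce'. The gap is right after 'announce'.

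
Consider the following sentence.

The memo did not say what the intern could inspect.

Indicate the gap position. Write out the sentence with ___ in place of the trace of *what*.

Pre-movement form: The intern could inspect what.
'what' functions as the direct object of 'inspect'. The gap is right after 'inspect'.

The memo did not say what the intern could inspect ___.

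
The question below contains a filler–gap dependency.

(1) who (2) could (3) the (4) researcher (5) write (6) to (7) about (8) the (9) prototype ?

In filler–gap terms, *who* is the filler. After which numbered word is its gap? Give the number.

In situ: The researcher could write to who about the prototype.
The filler 'who' is interpreted as the object of the preposition 'to'. Wh-movement fronts it, leaving a gap right after 'to':
Who could the researcher write to ___ about the prototype?
'to' is word 6.

6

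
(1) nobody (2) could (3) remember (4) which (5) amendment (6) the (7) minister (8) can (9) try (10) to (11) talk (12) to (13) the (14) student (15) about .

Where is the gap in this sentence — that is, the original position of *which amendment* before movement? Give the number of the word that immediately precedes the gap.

15

Before movement: The minister can try to talk to the student about which amendment.
The filler 'which amendment' is interpreted as the object of the preposition 'about'. It moves to the left edge, and the trace sits right after 'about':
Nobody could remember which amendment the minister can try to talk to the student about ___.
'about' is word 15.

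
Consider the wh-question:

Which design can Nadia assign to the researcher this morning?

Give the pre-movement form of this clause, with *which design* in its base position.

Nadia can assign which design to the researcher this morning.

'which design' functions as the direct object of 'assign'. It moves to the left edge, and the trace sits right after 'assign':
Which design can Nadia assign ___ to the researcher this morning?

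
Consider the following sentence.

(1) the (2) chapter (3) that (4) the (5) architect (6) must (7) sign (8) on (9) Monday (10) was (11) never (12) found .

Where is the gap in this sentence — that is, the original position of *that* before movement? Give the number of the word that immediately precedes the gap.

7

'that' functions as the direct object of 'sign'. Fronting leaves a gap immediately after 'sign':
The chapter that the architect must sign ___ on Monday was never found.
'sign' is word 7.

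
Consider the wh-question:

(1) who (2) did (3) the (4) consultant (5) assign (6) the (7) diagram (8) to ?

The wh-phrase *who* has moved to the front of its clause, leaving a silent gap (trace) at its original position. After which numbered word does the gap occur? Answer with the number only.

8

In situ: The consultant did assign the diagram to who.
'who' is the object of the preposition 'to' (recipient of 'assign'). Wh-movement fronts it, leaving a gap right after 'to':
Who did the consultant assign the diagram to ___?
'to' is word 8.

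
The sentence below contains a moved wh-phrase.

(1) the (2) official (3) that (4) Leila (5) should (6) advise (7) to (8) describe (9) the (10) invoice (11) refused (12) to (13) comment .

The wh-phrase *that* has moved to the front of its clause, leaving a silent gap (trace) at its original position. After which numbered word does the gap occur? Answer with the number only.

6

'that' functions as the direct object of 'advise'. Fronting leaves a gap immediately after 'advise':
The official that Leila should advise ___ to describe the invoice refused to comment.
'advise' is word 6.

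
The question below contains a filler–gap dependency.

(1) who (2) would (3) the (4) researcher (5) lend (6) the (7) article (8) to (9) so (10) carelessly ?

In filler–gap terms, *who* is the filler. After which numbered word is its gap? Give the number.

8

Underlying clause: The researcher would lend the article to who so carelessly.
The filler 'who' is interpreted as the object of the preposition 'to' (recipient of 'lend'). Fronting leaves a gap immediately after 'to':
Who would the researcher lend the article to ___ so carelessly?
'to' is word 8.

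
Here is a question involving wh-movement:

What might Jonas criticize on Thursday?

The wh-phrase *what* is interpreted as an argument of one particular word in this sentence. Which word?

criticize

In situ: Jonas might criticize what on Thursday.
'what' is the direct object of 'criticize'. Fronting leaves a gap immediately after 'criticize':
What might Jonas criticize ___ on Thursday?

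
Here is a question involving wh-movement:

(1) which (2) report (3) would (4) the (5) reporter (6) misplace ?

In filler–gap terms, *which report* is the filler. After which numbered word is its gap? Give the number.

6

Underlying clause: The reporter would misplace which report.
The filler 'which report' is interpreted as the direct object of 'misplace'. Wh-movement fronts it, leaving a gap right after 'misplace':
Which report would the reporter misplace ___?
'misplace' is word 6.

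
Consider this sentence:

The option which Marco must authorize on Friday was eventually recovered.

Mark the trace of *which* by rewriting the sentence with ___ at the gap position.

'which' is the direct object of 'authorize'. The gap is right after 'authorize'.

The option which Marco must authorize ___ on Friday was eventually recovered.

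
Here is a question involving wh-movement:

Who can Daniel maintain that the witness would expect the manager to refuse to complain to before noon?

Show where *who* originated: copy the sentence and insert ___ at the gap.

In situ: Daniel can maintain that the witness would expect the manager to refuse to complain to who before noon.
'who' functions as the object of the preposition 'to'. The gap is right after 'to'.

Who can Daniel maintain that the witness would expect the manager to refuse to complain to ___ before noon?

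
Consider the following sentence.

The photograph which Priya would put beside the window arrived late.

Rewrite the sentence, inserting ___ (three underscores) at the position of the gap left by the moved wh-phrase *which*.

'which' functions as the direct object of 'put'. The gap is right after 'put'.

The photograph which Priya would put ___ beside the window arrived late.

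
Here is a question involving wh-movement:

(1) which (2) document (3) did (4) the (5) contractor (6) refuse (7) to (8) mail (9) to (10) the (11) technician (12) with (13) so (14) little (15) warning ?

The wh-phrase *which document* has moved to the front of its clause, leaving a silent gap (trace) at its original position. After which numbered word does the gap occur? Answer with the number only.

8

Pre-movement form: The contractor did refuse to mail which document to the technician with so little warning.
The filler 'which document' is interpreted as the direct object of 'mail'. Fronting leaves a gap immediately after 'mail':
Which document did the contractor refuse to mail ___ to the technician with so little warning?
'mail' is word 8.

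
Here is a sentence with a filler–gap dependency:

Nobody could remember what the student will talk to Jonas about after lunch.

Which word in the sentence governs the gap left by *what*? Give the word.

Pre-movement form: The student will talk to Jonas about what after lunch.
'what' is the object of the preposition 'about'. It moves to the left edge, and the trace sits right after 'about':
Nobody could remember what the student will talk to Jonas about ___ after lunch.

about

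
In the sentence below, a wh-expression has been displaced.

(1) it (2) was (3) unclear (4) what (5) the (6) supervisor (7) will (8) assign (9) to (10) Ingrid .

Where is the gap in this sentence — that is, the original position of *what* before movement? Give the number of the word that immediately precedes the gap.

8

Before movement: The supervisor will assign what to Ingrid.
The filler 'what' is interpreted as the direct object of 'assign'. Wh-movement fronts it, leaving a gap right after 'assign':
It was unclear what the supervisor will assign ___ to Ingrid.
'assign' is word 8.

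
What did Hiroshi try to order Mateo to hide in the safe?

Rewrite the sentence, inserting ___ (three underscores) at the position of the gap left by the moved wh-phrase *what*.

Pre-movement form: Hiroshi did try to order Mateo to hide what in the safe.
'what' functions as the direct object of 'hide'. The gap is right after 'hide'.

What did Hiroshi try to order Mateo to hide ___ in the safe?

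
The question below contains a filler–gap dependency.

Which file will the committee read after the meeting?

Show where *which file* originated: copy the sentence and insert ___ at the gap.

Which file will the committee read ___ after the meeting?

Before movement: The committee will read which file after the meeting.
The filler 'which file' is interpreted as the direct object of 'read'. The gap is right after 'read'.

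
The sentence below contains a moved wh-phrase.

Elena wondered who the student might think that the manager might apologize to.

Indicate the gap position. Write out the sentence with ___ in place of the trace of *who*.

Before movement: The student might think that the manager might apologize to who.
The filler 'who' is interpreted as the object of the preposition 'to'. The gap is right after 'to'.

Elena wondered who the student might think that the manager might apologize to ___.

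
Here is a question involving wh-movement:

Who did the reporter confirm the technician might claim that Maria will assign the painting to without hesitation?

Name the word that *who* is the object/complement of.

Before movement: The reporter did confirm the technician might claim that Maria will assign the painting to who without hesitation.
'who' functions as the object of the preposition 'to' (recipient of 'assign'). It moves to the left edge, and the trace sits right after 'to':
Who did the reporter confirm the technician might claim that Maria will assign the painting to ___ without hesitation?

to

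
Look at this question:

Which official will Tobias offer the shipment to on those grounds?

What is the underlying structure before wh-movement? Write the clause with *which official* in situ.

'which official' is the object of the preposition 'to' (recipient of 'offer'). It moves to the left edge, and the trace sits right after 'to':
Which official will Tobias offer the shipment to ___ on those grounds?

Tobias will offer the shipment to which official on those grounds.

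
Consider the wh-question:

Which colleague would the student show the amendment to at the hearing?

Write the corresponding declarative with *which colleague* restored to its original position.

'which colleague' functions as the object of the preposition 'to' (recipient of 'show'). Wh-movement fronts it, leaving a gap right after 'to':
Which colleague would the student show the amendment to ___ at the hearing?

The student would show the amendment to which colleague at the hearing.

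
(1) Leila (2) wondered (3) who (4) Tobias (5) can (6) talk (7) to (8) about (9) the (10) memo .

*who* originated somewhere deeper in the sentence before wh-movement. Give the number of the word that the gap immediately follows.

7

Pre-movement form: Tobias can talk to who about the memo.
'who' is the object of the preposition 'to'. It moves to the left edge, and the trace sits right after 'to':
Leila wondered who Tobias can talk to ___ about the memo.
'to' is word 7.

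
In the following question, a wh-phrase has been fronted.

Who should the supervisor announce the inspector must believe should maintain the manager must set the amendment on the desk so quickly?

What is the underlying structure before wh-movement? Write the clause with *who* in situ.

'who' is the subject of the clause embedded under 'believe'. Fronting leaves a gap immediately after 'believe':
Who should the supervisor announce the inspector must believe ___ should maintain the manager must set the amendment on the desk so quickly?

The supervisor should announce the inspector must believe who should maintain the manager must set the amendment on the desk so quickly.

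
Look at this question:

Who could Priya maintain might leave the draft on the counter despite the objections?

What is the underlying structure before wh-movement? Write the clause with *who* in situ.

Priya could maintain who might leave the draft on the counter despite the objections.

'who' functions as the subject of the clause embedded under 'maintain'. Fronting leaves a gap immediately after 'maintain':
Who could Priya maintain ___ might leave the draft on the counter despite the objections?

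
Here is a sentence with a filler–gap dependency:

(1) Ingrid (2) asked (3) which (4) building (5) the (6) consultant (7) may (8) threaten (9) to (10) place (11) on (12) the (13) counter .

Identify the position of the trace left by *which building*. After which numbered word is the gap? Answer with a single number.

10

Underlying clause: The consultant may threaten to place which building on the counter.
'which building' is the direct object of 'place'. It moves to the left edge, and the trace sits right after 'place':
Ingrid asked which building the consultant may threaten to place ___ on the counter.
'place' is word 10.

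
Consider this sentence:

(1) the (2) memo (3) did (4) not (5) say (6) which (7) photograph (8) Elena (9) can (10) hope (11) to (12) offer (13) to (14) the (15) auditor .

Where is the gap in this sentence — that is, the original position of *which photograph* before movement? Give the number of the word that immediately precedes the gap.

12

In situ: Elena can hope to offer which photograph to the auditor.
The filler 'which photograph' is interpreted as the direct object of 'offer'. It moves to the left edge, and the trace sits right after 'offer':
The memo did not say which photograph Elena can hope to offer ___ to the auditor.
'offer' is word 12.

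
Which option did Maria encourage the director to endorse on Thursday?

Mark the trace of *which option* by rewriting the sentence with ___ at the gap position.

Which option did Maria encourage the director to endorse ___ on Thursday?

Underlying clause: Maria did encourage the director to endorse which option on Thursday.
'which option' is the direct object of 'endorse'. The gap is right after 'endorse'.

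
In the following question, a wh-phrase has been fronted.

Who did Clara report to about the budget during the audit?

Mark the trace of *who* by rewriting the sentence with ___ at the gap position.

Who did Clara report to ___ about the budget during the audit?

Before movement: Clara did report to who about the budget during the audit.
The filler 'who' is interpreted as the object of the preposition 'to'. The gap is right after 'to'.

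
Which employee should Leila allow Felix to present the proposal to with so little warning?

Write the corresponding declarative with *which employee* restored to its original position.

Leila should allow Felix to present the proposal to which employee with so little warning.

The filler 'which employee' is interpreted as the object of the preposition 'to' (recipient of 'present'). Fronting leaves a gap immediately after 'to':
Which employee should Leila allow Felix to present the proposal to ___ with so little warning?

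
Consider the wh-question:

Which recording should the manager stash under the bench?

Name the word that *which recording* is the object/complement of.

stash

In situ: The manager should stash which recording under the bench.
'which recording' is the direct object of 'stash'. Fronting leaves a gap immediately after 'stash':
Which recording should the manager stash ___ under the bench?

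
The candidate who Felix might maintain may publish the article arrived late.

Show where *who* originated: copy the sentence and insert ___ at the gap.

The candidate who Felix might maintain ___ may publish the article arrived late.

The filler 'who' is interpreted as the subject of the clause embedded under 'maintain'. The gap is right after 'maintain'.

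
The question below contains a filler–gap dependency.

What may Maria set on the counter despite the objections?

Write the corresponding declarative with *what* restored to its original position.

Maria may set what on the counter despite the objections.

'what' functions as the direct object of 'set'. Fronting leaves a gap immediately after 'set':
What may Maria set ___ on the counter despite the objections?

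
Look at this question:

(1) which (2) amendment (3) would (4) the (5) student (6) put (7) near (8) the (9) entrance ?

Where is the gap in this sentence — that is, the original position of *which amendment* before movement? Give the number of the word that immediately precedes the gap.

Before movement: The student would put which amendment near the entrance.
'which amendment' functions as the direct object of 'put'. It moves to the left edge, and the trace sits right after 'put':
Which amendment would the student put ___ near the entrance?
'put' is word 6.

6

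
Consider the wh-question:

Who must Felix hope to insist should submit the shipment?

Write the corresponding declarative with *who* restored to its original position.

The filler 'who' is interpreted as the subject of the clause embedded under 'insist'. Wh-movement fronts it, leaving a gap right after 'insist':
Who must Felix hope to insist ___ should submit the shipment?

Felix must hope to insist who should submit the shipment.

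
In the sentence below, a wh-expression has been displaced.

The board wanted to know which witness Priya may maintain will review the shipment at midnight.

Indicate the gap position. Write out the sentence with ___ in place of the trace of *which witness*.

Underlying clause: Priya may maintain which witness will review the shipment at midnight.
'which witness' functions as the subject of the clause embedded under 'maintain'. The gap is right after 'maintain'.

The board wanted to know which witness Priya may maintain ___ will review the shipment at midnight.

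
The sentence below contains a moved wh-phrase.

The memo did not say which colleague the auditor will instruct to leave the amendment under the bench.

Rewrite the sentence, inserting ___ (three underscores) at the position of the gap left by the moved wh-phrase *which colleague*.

The memo did not say which colleague the auditor will instruct ___ to leave the amendment under the bench.

Before movement: The auditor will instruct which colleague to leave the amendment under the bench.
'which colleague' is the direct object of 'instruct'. The gap is right after 'instruct'.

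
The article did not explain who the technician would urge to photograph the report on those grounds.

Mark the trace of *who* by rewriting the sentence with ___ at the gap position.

Before movement: The technician would urge who to photograph the report on those grounds.
'who' is the direct object of 'urge'. The gap is right after 'urge'.

The article did not explain who the technician would urge ___ to photograph the report on those grounds.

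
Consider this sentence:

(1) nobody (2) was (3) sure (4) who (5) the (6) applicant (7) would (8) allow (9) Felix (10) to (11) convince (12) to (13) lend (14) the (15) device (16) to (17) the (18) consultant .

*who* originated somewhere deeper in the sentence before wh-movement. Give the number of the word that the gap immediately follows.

Pre-movement form: The applicant would allow Felix to convince who to lend the device to the consultant.
'who' is the direct object of 'convince'. Wh-movement fronts it, leaving a gap right after 'convince':
Nobody was sure who the applicant would allow Felix to convince ___ to lend the device to the consultant.
'convince' is word 11.

11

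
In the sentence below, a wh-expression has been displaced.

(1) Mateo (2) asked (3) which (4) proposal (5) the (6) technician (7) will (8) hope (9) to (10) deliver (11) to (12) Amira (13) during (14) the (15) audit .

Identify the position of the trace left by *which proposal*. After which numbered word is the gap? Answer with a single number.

Underlying clause: The technician will hope to deliver which proposal to Amira during the audit.
The filler 'which proposal' is interpreted as the direct object of 'deliver'. It moves to the left edge, and the trace sits right after 'deliver':
Mateo asked which proposal the technician will hope to deliver ___ to Amira during the audit.
'deliver' is word 10.

10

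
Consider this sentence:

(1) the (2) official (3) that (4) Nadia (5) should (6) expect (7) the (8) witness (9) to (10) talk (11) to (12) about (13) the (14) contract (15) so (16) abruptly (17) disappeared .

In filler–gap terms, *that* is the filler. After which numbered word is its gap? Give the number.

11

'that' functions as the object of the preposition 'to'. Fronting leaves a gap immediately after 'to':
The official that Nadia should expect the witness to talk to ___ about the contract so abruptly disappeared.
'to' is word 11.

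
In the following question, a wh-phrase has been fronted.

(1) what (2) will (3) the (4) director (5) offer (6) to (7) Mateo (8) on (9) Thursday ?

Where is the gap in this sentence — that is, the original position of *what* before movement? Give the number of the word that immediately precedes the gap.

Pre-movement form: The director will offer what to Mateo on Thursday.
The filler 'what' is interpreted as the direct object of 'offer'. It moves to the left edge, and the trace sits right after 'offer':
What will the director offer ___ to Mateo on Thursday?
'offer' is word 5.

5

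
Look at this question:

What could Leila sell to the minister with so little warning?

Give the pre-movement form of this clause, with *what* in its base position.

Leila could sell what to the minister with so little warning.

'what' functions as the direct object of 'sell'. It moves to the left edge, and the trace sits right after 'sell':
What could Leila sell ___ to the minister with so little warning?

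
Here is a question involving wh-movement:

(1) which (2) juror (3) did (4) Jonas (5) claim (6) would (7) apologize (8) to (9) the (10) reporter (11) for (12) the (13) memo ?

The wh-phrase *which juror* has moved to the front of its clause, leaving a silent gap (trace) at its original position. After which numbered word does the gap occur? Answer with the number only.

5

In situ: Jonas did claim which juror would apologize to the reporter for the memo.
'which juror' functions as the subject of the clause embedded under 'claim'. It moves to the left edge, and the trace sits right after 'claim':
Which juror did Jonas claim ___ would apologize to the reporter for the memo?
'claim' is word 5.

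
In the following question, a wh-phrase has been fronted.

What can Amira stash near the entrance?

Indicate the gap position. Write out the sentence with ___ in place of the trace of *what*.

In situ: Amira can stash what near the entrance.
'what' functions as the direct object of 'stash'. The gap is right after 'stash'.

What can Amira stash ___ near the entrance?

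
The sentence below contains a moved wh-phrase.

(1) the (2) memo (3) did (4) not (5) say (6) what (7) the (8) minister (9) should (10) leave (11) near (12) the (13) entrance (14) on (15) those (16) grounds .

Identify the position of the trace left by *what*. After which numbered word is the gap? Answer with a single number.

10

In situ: The minister should leave what near the entrance on those grounds.
'what' functions as the direct object of 'leave'. It moves to the left edge, and the trace sits right after 'leave':
The memo did not say what the minister should leave ___ near the entrance on those grounds.
'leave' is word 10.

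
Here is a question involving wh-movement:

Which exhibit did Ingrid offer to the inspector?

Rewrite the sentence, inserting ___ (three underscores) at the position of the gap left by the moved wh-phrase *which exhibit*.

In situ: Ingrid did offer which exhibit to the inspector.
The filler 'which exhibit' is interpreted as the direct object of 'offer'. The gap is right after 'offer'.

Which exhibit did Ingrid offer ___ to the inspector?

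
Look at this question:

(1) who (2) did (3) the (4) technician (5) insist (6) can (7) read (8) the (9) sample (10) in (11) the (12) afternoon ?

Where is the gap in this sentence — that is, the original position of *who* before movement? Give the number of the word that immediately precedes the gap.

5

Underlying clause: The technician did insist who can read the sample in the afternoon.
The filler 'who' is interpreted as the subject of the clause embedded under 'insist'. It moves to the left edge, and the trace sits right after 'insist':
Who did the technician insist ___ can read the sample in the afternoon?
'insist' is word 5.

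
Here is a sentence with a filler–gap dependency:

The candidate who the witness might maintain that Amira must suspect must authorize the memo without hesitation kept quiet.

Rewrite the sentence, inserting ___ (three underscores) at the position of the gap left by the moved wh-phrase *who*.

'who' functions as the subject of the clause embedded under 'suspect'. The gap is right after 'suspect'.

The candidate who the witness might maintain that Amira must suspect ___ must authorize the memo without hesitation kept quiet.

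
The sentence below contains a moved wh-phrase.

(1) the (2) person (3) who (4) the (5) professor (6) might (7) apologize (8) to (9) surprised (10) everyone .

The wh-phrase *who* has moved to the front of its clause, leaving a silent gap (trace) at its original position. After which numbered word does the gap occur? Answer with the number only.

'who' functions as the object of the preposition 'to'. Fronting leaves a gap immediately after 'to':
The person who the professor might apologize to ___ surprised everyone.
'to' is word 8.

8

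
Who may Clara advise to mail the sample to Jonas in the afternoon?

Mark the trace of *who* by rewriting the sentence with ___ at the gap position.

Who may Clara advise ___ to mail the sample to Jonas in the afternoon?

In situ: Clara may advise who to mail the sample to Jonas in the afternoon.
The filler 'who' is interpreted as the direct object of 'advise'. The gap is right after 'advise'.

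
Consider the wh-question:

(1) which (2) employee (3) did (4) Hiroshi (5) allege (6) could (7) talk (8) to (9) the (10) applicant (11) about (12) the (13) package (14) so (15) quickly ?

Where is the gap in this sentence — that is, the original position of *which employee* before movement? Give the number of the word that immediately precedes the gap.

Underlying clause: Hiroshi did allege which employee could talk to the applicant about the package so quickly.
'which employee' functions as the subject of the clause embedded under 'allege'. Wh-movement fronts it, leaving a gap right after 'allege':
Which employee did Hiroshi allege ___ could talk to the applicant about the package so quickly?
'allege' is word 5.

5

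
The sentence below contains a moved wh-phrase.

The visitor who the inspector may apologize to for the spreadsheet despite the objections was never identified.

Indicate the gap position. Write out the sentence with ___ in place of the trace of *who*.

The filler 'who' is interpreted as the object of the preposition 'to'. The gap is right after 'to'.

The visitor who the inspector may apologize to ___ for the spreadsheet despite the objections was never identified.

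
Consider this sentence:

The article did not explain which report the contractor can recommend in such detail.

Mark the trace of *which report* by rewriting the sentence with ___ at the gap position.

The article did not explain which report the contractor can recommend ___ in such detail.

Pre-movement form: The contractor can recommend which report in such detail.
'which report' functions as the direct object of 'recommend'. The gap is right after 'recommend'.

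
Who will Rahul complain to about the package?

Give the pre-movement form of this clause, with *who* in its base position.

Rahul will complain to who about the package.

'who' is the object of the preposition 'to'. It moves to the left edge, and the trace sits right after 'to':
Who will Rahul complain to ___ about the package?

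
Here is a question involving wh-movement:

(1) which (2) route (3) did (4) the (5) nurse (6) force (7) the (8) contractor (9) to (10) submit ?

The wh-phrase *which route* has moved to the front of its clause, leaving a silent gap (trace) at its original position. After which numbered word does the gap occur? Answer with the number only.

Before movement: The nurse did force the contractor to submit which route.
'which route' is the direct object of 'submit'. It moves to the left edge, and the trace sits right after 'submit':
Which route did the nurse force the contractor to submit ___?
'submit' is word 10.

10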